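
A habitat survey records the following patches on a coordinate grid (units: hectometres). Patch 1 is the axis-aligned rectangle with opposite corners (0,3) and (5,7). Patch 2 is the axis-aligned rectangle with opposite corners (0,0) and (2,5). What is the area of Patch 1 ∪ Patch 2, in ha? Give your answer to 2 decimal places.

26.00

By inclusion–exclusion:
Individual areas: |Patch 1| = 20, |Patch 2| = 10.
|Patch 1∩Patch 2|: x∈[0,2], y∈[3,5] → 2·2 = 4.
|Patch 1 ∪ Patch 2| = 30 − 4 = 26.00.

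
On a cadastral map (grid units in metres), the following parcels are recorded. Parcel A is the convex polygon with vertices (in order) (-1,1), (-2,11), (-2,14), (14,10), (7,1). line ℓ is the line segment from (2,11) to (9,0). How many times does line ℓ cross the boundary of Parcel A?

1

The segment meets the boundary at (7.75,1.964).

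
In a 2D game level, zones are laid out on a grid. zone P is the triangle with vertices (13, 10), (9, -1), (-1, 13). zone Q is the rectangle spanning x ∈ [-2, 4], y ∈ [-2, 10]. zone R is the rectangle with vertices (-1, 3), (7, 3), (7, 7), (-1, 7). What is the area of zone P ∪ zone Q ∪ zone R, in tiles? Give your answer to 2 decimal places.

152.50

By inclusion–exclusion:
Individual areas: |zone P| = 83, |zone Q| = 72, |zone R| = 32.
|zone P∩zone Q| = 5.7143.
|zone P∩zone R| = 9.1429.
|zone Q∩zone R|: x∈[-1,4], y∈[3,7] → 5·4 = 20.
|zone P∩zone Q∩zone R| = 0.3571.
|zone P ∪ zone Q ∪ zone R| = 187 − 34.8571 + 0.3571 = 152.50.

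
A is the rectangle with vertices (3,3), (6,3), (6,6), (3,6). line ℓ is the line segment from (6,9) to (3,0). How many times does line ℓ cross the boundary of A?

2

The segment meets the boundary at (4,3), (5,6).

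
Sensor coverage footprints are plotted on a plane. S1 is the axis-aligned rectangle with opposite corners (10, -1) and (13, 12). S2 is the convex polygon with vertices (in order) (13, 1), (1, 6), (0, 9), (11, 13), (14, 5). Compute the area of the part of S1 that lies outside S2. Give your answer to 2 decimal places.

|S1| = 39, |S1∩S2| = 27.6042.
|S1 ∖ S2| = |S1| − |S1∩S2| = 39 − 27.6042 = 11.40.

11.40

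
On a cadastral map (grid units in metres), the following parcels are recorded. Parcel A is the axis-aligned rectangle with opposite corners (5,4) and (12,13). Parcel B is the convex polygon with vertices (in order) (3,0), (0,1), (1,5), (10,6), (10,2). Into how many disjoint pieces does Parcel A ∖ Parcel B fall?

1

Parcel A ∖ Parcel B is a single connected region.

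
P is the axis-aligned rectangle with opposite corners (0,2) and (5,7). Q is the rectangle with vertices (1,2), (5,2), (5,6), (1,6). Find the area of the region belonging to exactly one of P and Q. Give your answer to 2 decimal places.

9.00

|P∩Q|: x∈[1,5], y∈[2,6] → 4·4 = 16.
|P △ Q| = |P| + |Q| − 2·|P∩Q| = 25 + 16 − 32 = 9.00.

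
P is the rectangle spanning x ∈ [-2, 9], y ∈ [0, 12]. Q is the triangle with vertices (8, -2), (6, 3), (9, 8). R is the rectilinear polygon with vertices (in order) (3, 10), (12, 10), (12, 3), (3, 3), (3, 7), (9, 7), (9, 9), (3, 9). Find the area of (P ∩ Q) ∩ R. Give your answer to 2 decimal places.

|P ∩ Q| = 11.5.
|(P ∩ Q) ∩ R| = 6.00.

6.00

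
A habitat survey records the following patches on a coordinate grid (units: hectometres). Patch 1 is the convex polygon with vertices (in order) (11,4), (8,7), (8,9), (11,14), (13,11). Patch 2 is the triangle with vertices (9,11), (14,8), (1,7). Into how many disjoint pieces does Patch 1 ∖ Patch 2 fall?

Patch 1 ∖ Patch 2 splits into 2 disjoint pieces (area 8.5367, area 9.7887).

2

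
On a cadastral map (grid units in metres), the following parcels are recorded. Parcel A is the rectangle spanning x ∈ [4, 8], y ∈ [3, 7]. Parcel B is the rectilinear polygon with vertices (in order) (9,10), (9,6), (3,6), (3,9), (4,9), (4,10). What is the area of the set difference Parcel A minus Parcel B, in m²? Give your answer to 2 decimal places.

12.00

|Parcel A| = 16, |Parcel A∩Parcel B| = 4.
|Parcel A ∖ Parcel B| = |Parcel A| − |Parcel A∩Parcel B| = 16 − 4 = 12.00.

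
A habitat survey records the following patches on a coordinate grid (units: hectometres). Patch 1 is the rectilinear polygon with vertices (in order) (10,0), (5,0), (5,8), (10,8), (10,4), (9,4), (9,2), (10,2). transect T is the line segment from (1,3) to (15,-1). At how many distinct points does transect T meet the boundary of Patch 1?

The segment meets the boundary at (10,0.429), (5,1.857).

2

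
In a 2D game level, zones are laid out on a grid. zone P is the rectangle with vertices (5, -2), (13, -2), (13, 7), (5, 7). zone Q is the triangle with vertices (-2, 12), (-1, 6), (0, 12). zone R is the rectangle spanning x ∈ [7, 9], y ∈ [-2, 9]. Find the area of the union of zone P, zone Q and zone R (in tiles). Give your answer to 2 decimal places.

82.00

By inclusion–exclusion:
Individual areas: |zone P| = 72, |zone Q| = 6, |zone R| = 22.
|zone P∩zone Q| = 0.
|zone P∩zone R|: x∈[7,9], y∈[-2,7] → 2·9 = 18.
|zone Q∩zone R| = 0.
|zone P∩zone Q∩zone R| = 0.
|zone P ∪ zone Q ∪ zone R| = 100 − 18 + 0 = 82.00.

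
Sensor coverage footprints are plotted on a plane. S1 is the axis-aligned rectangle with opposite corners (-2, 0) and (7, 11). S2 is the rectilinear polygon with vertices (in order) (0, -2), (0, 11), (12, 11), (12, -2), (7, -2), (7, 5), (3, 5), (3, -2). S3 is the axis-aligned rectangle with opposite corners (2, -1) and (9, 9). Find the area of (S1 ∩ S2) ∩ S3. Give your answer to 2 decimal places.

|S1 ∩ S2| = 57.
|(S1 ∩ S2) ∩ S3| = 25.00.

25.00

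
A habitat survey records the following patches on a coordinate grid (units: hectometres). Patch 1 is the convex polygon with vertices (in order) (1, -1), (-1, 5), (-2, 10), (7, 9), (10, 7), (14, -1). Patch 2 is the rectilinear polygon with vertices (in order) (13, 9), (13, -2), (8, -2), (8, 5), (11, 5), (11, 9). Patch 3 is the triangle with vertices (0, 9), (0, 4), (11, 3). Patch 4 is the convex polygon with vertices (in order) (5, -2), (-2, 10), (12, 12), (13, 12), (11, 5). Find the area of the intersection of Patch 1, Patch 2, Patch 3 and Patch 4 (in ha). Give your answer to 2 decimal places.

The intersection is the polygon with vertices (9.832,3.637), (9.41,3.145), (8,3.273), (8,4.636).
By the shoelace formula its area is 1.62.

1.62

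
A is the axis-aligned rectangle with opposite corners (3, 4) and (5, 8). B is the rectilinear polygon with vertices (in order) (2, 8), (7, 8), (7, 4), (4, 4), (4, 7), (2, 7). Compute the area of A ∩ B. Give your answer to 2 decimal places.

The intersection is the polygon with vertices (5,4), (4,4), (4,7), (3,7), (3,8), (5,8).
By the shoelace formula its area is 5.00.

5.00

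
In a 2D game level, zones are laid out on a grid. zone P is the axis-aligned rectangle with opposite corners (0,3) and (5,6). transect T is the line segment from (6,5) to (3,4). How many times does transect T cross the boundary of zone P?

1

The segment meets the boundary at (5,4.667).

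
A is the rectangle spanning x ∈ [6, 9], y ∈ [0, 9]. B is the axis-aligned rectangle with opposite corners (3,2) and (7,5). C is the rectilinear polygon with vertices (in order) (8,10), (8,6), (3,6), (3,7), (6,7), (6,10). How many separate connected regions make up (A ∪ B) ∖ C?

(A ∪ B) ∖ C is a single connected region.

1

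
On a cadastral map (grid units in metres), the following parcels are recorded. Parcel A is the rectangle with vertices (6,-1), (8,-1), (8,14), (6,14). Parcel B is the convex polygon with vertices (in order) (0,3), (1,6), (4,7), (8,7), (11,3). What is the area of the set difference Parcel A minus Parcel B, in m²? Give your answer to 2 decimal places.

|Parcel A| = 30, |Parcel A∩Parcel B| = 8.
|Parcel A ∖ Parcel B| = |Parcel A| − |Parcel A∩Parcel B| = 30 − 8 = 22.00.

22.00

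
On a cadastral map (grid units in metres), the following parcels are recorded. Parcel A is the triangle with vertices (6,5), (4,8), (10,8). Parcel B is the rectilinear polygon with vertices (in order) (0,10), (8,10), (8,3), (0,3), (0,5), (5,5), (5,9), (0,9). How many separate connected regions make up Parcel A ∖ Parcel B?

Parcel A ∖ Parcel B splits into 2 disjoint pieces (area 0.75, area 1.5).

2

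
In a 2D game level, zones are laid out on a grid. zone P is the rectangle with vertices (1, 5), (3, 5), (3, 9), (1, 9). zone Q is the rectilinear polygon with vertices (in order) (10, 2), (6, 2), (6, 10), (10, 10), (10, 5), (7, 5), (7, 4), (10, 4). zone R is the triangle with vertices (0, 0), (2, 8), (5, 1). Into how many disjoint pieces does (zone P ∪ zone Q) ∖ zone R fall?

(zone P ∪ zone Q) ∖ zone R splits into 2 disjoint pieces (area 5.0417, area 29).

2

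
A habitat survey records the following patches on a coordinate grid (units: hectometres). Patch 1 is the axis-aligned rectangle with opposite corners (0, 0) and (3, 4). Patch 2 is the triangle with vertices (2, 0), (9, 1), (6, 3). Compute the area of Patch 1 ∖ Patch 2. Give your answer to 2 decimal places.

11.70

|Patch 1| = 12, |Patch 1∩Patch 2| = 0.3036.
|Patch 1 ∖ Patch 2| = |Patch 1| − |Patch 1∩Patch 2| = 12 − 0.3036 = 11.70.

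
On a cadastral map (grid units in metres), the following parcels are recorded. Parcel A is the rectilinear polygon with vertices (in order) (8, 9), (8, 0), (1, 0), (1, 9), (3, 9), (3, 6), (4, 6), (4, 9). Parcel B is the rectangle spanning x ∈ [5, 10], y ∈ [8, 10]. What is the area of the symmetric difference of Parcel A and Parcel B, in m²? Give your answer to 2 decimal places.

|Parcel A| = 60, |Parcel B| = 10, |Parcel A∩Parcel B| = 3.
|Parcel A △ Parcel B| = |Parcel A| + |Parcel B| − 2·|Parcel A∩Parcel B| = 60 + 10 − 6 = 64.00.

64.00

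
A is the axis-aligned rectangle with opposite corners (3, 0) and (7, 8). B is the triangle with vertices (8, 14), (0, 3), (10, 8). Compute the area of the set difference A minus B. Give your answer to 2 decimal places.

22.28

|A| = 32, |A∩B| = 9.7216.
|A ∖ B| = |A| − |A∩B| = 32 − 9.7216 = 22.28.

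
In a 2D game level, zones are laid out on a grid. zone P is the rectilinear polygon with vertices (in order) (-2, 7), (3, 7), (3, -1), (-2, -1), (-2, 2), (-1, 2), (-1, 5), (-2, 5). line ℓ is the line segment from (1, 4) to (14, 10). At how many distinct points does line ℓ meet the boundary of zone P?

1

The segment meets the boundary at (3,4.923).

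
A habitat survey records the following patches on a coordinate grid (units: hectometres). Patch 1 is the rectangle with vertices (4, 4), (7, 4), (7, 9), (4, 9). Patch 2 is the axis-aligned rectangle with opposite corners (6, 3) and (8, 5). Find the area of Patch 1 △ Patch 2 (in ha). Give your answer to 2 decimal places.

17.00

|Patch 1∩Patch 2|: x∈[6,7], y∈[4,5] → 1·1 = 1.
|Patch 1 △ Patch 2| = |Patch 1| + |Patch 2| − 2·|Patch 1∩Patch 2| = 15 + 4 − 2 = 17.00.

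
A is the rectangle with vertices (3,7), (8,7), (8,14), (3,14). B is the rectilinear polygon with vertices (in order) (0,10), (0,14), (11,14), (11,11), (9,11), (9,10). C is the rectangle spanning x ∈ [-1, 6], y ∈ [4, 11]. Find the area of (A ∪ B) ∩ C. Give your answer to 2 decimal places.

15.00

The region (A ∪ B) ∩ C is the polygon with vertices (3,7), (3,10), (0,10), (0,11), (6,11), (6,7).
By the shoelace formula its area is 15.00.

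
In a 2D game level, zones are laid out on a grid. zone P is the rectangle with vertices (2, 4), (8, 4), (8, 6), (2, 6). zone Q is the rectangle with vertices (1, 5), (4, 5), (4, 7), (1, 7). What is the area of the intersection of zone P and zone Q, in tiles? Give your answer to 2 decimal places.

|zone P∩zone Q|: x∈[2,4], y∈[5,6] → 2·1 = 2.

2.00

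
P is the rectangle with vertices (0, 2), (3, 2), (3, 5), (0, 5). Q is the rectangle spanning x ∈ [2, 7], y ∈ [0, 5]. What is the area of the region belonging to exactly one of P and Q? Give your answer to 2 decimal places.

28.00

|P∩Q|: x∈[2,3], y∈[2,5] → 1·3 = 3.
|P △ Q| = |P| + |Q| − 2·|P∩Q| = 9 + 25 − 6 = 28.00.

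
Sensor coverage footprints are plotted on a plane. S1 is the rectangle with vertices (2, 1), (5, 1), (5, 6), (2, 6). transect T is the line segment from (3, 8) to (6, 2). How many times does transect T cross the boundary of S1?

2

The segment meets the boundary at (5,4), (4,6).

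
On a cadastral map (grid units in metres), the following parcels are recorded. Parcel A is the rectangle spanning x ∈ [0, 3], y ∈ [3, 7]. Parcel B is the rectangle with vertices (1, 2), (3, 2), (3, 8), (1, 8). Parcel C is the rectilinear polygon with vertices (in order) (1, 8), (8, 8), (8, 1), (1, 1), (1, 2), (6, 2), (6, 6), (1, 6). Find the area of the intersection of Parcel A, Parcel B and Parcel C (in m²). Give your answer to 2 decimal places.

2.00

The intersection is the polygon with vertices (1,7), (3,7), (3,6), (1,6).
By the shoelace formula its area is 2.00.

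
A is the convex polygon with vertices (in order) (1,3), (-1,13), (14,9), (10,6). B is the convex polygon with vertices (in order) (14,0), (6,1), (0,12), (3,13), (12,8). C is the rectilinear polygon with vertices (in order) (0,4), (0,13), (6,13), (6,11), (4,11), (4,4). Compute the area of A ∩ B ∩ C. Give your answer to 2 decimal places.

The intersection is the polygon with vertices (0,12), (1.222,12.407), (6,11.133), (6,11), (4,11), (4,4.667).
By the shoelace formula its area is 15.82.

15.82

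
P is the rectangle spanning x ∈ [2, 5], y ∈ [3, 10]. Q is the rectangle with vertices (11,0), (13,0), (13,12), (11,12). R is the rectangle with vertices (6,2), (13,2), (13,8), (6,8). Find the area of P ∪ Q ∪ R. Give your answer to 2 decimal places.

75.00

By inclusion–exclusion:
Individual areas: |P| = 21, |Q| = 24, |R| = 42.
|P∩Q| = 0 (no overlap).
|P∩R| = 0 (no overlap).
|Q∩R|: x∈[11,13], y∈[2,8] → 2·6 = 12.
|P∩Q∩R| = 0.
|P ∪ Q ∪ R| = 87 − 12 + 0 = 75.00.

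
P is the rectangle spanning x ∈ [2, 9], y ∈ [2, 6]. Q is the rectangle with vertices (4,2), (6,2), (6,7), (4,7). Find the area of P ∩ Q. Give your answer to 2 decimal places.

8.00

|P∩Q|: x∈[4,6], y∈[2,6] → 2·4 = 8.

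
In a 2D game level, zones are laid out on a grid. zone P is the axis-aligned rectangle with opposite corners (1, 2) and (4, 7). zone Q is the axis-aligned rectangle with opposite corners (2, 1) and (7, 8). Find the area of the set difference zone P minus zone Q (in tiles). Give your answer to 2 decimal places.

|zone P∩zone Q|: x∈[2,4], y∈[2,7] → 2·5 = 10.
|zone P| = 15.
|zone P ∖ zone Q| = |zone P| − |zone P∩zone Q| = 15 − 10 = 5.00.

5.00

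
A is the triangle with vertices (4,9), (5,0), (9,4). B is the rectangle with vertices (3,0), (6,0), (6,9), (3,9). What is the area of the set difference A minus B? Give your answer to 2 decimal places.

|A| = 20, |A∩B| = 11.
|A ∖ B| = |A| − |A∩B| = 20 − 11 = 9.00.

9.00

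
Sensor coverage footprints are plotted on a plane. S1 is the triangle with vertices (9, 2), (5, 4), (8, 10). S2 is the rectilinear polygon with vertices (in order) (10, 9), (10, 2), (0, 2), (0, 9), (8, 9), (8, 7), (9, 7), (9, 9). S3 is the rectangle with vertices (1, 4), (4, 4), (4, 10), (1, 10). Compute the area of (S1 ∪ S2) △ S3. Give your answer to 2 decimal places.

56.81

|S1 ∪ S2| = 68.8125.
|(S1 ∪ S2) ∩ S3| = 15.
|(S1 ∪ S2) △ S3| = 68.8125 + 18 − 30 = 56.81.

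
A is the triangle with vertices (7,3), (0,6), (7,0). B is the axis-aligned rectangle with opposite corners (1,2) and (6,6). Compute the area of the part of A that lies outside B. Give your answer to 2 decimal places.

3.76

|A| = 10.5, |A∩B| = 6.7381.
|A ∖ B| = |A| − |A∩B| = 10.5 − 6.7381 = 3.76.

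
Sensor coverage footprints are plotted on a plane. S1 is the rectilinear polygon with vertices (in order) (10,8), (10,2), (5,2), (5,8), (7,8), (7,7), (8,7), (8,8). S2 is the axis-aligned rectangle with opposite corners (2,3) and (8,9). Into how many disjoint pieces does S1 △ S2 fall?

1

S1 △ S2 is a single connected region.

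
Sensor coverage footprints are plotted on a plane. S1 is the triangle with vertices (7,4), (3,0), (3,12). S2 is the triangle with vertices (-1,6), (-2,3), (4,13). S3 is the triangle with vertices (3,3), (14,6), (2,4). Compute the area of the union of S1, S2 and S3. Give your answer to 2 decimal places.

By inclusion–exclusion:
Individual areas: |S1| = 24, |S2| = 4, |S3| = 7.
|S1∩S2| = 0.0371.
|S1∩S3| = 3.6597.
|S2∩S3| = 0.
|S1∩S2∩S3| = 0.
|S1 ∪ S2 ∪ S3| = 35 − 3.6968 + 0 = 31.30.

31.30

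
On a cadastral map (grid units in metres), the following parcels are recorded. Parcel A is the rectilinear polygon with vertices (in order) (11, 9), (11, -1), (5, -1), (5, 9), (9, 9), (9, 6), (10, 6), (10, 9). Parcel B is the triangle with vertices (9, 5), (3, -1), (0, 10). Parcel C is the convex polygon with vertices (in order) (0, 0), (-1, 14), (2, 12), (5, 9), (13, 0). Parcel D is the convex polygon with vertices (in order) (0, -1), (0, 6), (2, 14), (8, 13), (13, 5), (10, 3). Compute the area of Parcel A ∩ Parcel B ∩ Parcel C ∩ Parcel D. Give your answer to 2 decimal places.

12.28

The intersection is the polygon with vertices (8.765,4.765), (5,1), (5,7.222), (8.122,5.488).
By the shoelace formula its area is 12.28.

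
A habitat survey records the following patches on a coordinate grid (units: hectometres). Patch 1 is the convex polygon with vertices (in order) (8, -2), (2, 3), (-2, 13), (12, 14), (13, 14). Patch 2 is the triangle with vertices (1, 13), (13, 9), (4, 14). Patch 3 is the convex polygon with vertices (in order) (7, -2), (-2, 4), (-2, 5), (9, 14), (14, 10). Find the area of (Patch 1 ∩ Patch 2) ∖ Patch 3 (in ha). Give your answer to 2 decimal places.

|Patch 1 ∩ Patch 2| = 10.9069.
|(Patch 1 ∩ Patch 2) ∩ Patch 3| = 4.5977.
|(Patch 1 ∩ Patch 2) ∖ Patch 3| = 10.9069 − 4.5977 = 6.31.

6.31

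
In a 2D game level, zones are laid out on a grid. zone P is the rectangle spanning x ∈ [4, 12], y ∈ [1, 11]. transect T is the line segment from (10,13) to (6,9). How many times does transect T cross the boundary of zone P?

1

The segment meets the boundary at (8,11).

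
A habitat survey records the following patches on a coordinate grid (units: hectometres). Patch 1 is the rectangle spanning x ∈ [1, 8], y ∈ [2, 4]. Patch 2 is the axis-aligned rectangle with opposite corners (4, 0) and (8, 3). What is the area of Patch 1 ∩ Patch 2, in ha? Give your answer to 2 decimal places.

|Patch 1∩Patch 2|: x∈[4,8], y∈[2,3] → 4·1 = 4.

4.00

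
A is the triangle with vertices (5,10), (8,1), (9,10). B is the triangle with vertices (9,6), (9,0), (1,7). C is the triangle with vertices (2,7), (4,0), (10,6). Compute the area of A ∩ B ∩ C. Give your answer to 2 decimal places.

The intersection is the polygon with vertices (6.217,6.348), (8.562,6.055), (8.375,4.375), (7.25,3.25).
By the shoelace formula its area is 4.32.

4.32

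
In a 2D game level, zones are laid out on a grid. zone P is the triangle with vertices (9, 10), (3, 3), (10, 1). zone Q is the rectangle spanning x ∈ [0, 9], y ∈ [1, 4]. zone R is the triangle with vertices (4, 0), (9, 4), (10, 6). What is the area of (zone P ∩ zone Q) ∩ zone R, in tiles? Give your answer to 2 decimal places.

1.47

The region (zone P ∩ zone Q) ∩ zone R is the polygon with vertices (9,4), (6.5,2), (6.111,2.111), (8,4).
By the shoelace formula its area is 1.47.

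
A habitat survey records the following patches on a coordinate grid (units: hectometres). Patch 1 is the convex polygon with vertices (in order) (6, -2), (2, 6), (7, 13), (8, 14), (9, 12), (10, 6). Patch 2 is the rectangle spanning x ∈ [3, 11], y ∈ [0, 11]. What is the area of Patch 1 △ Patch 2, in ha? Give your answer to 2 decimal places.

40.42

|Patch 1| = 67, |Patch 2| = 88, |Patch 1∩Patch 2| = 57.2881.
|Patch 1 △ Patch 2| = |Patch 1| + |Patch 2| − 2·|Patch 1∩Patch 2| = 67 + 88 − 114.5762 = 40.42.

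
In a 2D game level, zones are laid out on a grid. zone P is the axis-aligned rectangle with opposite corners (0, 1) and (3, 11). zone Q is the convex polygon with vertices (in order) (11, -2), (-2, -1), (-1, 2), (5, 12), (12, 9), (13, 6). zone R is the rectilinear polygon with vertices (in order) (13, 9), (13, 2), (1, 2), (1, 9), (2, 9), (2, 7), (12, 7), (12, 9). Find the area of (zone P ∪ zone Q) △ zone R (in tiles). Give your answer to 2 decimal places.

96.50

|zone P ∪ zone Q| = 153.5.
|(zone P ∪ zone Q) ∩ zone R| = 60.5.
|(zone P ∪ zone Q) △ zone R| = 153.5 + 64 − 121 = 96.50.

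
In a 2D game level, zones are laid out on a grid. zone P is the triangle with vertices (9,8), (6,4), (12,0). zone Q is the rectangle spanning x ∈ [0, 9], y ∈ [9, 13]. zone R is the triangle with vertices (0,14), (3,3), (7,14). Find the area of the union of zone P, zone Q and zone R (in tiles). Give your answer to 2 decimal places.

72.14

By inclusion–exclusion:
Individual areas: |zone P| = 18, |zone Q| = 36, |zone R| = 38.5.
|zone P∩zone Q| = 0.
|zone P∩zone R| = 0.
|zone Q∩zone R| = 20.3636.
|zone P∩zone Q∩zone R| = 0.
|zone P ∪ zone Q ∪ zone R| = 92.5 − 20.3636 + 0 = 72.14.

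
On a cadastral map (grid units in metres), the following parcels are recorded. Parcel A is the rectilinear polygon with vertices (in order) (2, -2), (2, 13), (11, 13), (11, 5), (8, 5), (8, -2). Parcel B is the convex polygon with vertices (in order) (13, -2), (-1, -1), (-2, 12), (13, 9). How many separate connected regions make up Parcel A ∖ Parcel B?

2

Parcel A ∖ Parcel B splits into 2 disjoint pieces (area 3.4286, area 24.3).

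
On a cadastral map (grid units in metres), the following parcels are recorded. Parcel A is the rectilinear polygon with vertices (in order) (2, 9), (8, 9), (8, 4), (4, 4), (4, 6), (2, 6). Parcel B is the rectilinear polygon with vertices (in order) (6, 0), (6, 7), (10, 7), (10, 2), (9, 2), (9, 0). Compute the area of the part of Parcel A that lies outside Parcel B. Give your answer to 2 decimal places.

|Parcel A| = 26, |Parcel A∩Parcel B| = 6.
|Parcel A ∖ Parcel B| = |Parcel A| − |Parcel A∩Parcel B| = 26 − 6 = 20.00.

20.00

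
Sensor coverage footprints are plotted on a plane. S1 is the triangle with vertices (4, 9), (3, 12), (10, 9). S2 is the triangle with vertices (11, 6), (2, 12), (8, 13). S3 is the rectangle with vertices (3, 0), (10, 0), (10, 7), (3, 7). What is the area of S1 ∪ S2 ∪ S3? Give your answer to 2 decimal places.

74.12

By inclusion–exclusion:
Individual areas: |S1| = 9, |S2| = 22.5, |S3| = 49.
|S1∩S2| = 6.3.
|S1∩S3| = 0.
|S2∩S3| = 0.0833.
|S1∩S2∩S3| = 0.
|S1 ∪ S2 ∪ S3| = 80.5 − 6.3833 + 0 = 74.12.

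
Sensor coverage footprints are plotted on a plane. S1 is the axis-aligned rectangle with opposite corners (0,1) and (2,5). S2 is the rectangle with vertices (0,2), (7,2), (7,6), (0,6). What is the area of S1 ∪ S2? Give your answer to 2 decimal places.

30.00

By inclusion–exclusion:
Individual areas: |S1| = 8, |S2| = 28.
|S1∩S2|: x∈[0,2], y∈[2,5] → 2·3 = 6.
|S1 ∪ S2| = 36 − 6 = 30.00.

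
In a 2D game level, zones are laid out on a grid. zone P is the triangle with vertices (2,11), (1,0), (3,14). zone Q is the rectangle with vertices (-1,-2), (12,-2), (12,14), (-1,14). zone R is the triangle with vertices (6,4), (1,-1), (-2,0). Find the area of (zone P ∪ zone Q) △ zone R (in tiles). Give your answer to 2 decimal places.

|zone P ∪ zone Q| = 208.
|(zone P ∪ zone Q) ∩ zone R| = 9.5833.
|(zone P ∪ zone Q) △ zone R| = 208 + 10 − 19.1667 = 198.83.

198.83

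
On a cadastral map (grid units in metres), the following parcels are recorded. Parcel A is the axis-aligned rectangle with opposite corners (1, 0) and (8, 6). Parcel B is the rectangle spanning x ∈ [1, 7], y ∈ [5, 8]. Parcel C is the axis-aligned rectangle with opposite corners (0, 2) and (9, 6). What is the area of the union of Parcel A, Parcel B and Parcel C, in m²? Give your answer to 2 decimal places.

62.00

By inclusion–exclusion:
Individual areas: |Parcel A| = 42, |Parcel B| = 18, |Parcel C| = 36.
|Parcel A∩Parcel B|: x∈[1,7], y∈[5,6] → 6·1 = 6.
|Parcel A∩Parcel C|: x∈[1,8], y∈[2,6] → 7·4 = 28.
|Parcel B∩Parcel C|: x∈[1,7], y∈[5,6] → 6·1 = 6.
|Parcel A∩Parcel B∩Parcel C| = 6.
|Parcel A ∪ Parcel B ∪ Parcel C| = 96 − 40 + 6 = 62.00.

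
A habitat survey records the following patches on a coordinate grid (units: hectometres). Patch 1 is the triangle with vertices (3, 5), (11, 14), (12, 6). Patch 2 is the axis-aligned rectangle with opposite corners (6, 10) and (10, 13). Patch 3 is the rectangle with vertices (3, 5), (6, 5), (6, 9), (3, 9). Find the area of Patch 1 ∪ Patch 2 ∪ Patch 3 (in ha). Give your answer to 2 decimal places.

52.26

By inclusion–exclusion:
Individual areas: |Patch 1| = 36.5, |Patch 2| = 12, |Patch 3| = 12.
|Patch 1∩Patch 2| = 3.6736.
|Patch 1∩Patch 3| = 4.5625.
|Patch 2∩Patch 3| = 0 (no overlap).
|Patch 1∩Patch 2∩Patch 3| = 0.
|Patch 1 ∪ Patch 2 ∪ Patch 3| = 60.5 − 8.2361 + 0 = 52.26.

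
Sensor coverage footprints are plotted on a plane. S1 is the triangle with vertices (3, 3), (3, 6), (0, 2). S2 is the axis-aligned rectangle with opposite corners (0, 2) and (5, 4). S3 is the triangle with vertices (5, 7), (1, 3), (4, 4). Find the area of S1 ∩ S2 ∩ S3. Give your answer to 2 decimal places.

The intersection is the polygon with vertices (3,4), (3,3.667), (1,3), (2,4).
By the shoelace formula its area is 0.83.

0.83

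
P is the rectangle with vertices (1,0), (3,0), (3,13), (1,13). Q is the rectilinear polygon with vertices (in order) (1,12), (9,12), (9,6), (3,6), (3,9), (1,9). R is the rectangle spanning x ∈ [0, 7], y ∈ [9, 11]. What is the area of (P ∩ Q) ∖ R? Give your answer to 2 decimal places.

2.00

|P ∩ Q| = 6.
|(P ∩ Q) ∩ R| = 4.
|(P ∩ Q) ∖ R| = 6 − 4 = 2.00.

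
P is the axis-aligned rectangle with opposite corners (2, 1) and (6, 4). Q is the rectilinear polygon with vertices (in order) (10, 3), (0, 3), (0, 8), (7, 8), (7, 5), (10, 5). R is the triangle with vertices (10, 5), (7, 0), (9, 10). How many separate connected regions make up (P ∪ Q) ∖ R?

(P ∪ Q) ∖ R splits into 2 disjoint pieces (area 44.6, area 1.2).

2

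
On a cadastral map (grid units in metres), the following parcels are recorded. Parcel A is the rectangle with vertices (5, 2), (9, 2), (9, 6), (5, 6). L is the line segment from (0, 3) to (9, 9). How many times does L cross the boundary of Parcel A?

0

The segment lies entirely outside Parcel A and never meets its boundary.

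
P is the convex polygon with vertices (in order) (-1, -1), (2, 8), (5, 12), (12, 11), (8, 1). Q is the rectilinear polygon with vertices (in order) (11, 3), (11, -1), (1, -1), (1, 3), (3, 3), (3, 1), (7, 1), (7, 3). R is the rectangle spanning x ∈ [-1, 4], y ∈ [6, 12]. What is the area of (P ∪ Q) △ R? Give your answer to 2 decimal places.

|P ∪ Q| = 116.7556.
|(P ∪ Q) ∩ R| = 7.3333.
|(P ∪ Q) △ R| = 116.7556 + 30 − 14.6667 = 132.09.

132.09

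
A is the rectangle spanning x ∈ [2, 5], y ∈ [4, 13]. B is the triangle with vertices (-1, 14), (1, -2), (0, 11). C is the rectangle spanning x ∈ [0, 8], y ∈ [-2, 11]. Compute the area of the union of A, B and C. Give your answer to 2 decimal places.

By inclusion–exclusion:
Individual areas: |A| = 27, |B| = 5, |C| = 104.
|A∩B| = 0.
|A∩C|: x∈[2,5], y∈[4,11] → 3·7 = 21.
|B∩C| = 2.5.
|A∩B∩C| = 0.
|A ∪ B ∪ C| = 136 − 23.5 + 0 = 112.50.

112.50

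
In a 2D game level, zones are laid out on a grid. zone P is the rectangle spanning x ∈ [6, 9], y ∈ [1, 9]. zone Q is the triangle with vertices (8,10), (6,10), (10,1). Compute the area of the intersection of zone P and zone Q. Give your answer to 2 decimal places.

5.99

The intersection is the polygon with vertices (9,3.25), (6.444,9), (8.222,9), (9,5.5).
By the shoelace formula its area is 5.99.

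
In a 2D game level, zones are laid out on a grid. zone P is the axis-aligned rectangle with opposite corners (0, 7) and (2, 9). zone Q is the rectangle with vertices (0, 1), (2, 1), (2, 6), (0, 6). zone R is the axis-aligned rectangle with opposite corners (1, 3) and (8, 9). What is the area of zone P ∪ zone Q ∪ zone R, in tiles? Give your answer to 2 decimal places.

By inclusion–exclusion:
Individual areas: |zone P| = 4, |zone Q| = 10, |zone R| = 42.
|zone P∩zone Q| = 0 (no overlap).
|zone P∩zone R|: x∈[1,2], y∈[7,9] → 1·2 = 2.
|zone Q∩zone R|: x∈[1,2], y∈[3,6] → 1·3 = 3.
|zone P∩zone Q∩zone R| = 0.
|zone P ∪ zone Q ∪ zone R| = 56 − 5 + 0 = 51.00.

51.00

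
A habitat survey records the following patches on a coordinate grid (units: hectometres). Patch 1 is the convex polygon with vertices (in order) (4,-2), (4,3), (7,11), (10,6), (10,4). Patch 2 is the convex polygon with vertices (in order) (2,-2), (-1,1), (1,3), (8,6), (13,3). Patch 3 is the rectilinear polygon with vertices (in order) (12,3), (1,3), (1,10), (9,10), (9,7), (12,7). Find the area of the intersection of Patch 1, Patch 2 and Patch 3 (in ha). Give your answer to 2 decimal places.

12.50

The intersection is the polygon with vertices (4.574,4.532), (8,6), (10,4.8), (10,4), (9,3), (4,3).
By the shoelace formula its area is 12.50.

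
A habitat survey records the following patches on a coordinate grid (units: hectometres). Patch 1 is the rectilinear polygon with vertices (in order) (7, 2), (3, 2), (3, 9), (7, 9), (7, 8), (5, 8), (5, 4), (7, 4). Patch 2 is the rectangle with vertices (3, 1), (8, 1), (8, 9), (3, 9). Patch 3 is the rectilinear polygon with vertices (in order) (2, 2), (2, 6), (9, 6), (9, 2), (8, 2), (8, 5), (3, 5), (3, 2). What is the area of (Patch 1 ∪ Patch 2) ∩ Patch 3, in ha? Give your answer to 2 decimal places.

|Patch 1 ∪ Patch 2| = 40.
|(Patch 1 ∪ Patch 2) ∩ Patch 3| = 5.00.

5.00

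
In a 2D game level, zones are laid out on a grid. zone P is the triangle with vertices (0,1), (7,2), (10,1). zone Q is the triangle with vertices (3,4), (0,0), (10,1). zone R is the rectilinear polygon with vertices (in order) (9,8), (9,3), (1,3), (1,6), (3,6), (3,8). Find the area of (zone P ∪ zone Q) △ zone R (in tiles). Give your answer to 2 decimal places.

|zone P ∪ zone Q| = 18.545.
|(zone P ∪ zone Q) ∩ zone R| = 1.5417.
|(zone P ∪ zone Q) △ zone R| = 18.545 + 36 − 3.0833 = 51.46.

51.46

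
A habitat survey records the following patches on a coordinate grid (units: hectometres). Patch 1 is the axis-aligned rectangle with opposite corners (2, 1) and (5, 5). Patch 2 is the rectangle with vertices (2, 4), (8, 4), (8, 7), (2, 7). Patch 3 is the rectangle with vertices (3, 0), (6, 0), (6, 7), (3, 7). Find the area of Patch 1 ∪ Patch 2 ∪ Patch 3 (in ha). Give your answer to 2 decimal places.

33.00

By inclusion–exclusion:
Individual areas: |Patch 1| = 12, |Patch 2| = 18, |Patch 3| = 21.
|Patch 1∩Patch 2|: x∈[2,5], y∈[4,5] → 3·1 = 3.
|Patch 1∩Patch 3|: x∈[3,5], y∈[1,5] → 2·4 = 8.
|Patch 2∩Patch 3|: x∈[3,6], y∈[4,7] → 3·3 = 9.
|Patch 1∩Patch 2∩Patch 3| = 2.
|Patch 1 ∪ Patch 2 ∪ Patch 3| = 51 − 20 + 2 = 33.00.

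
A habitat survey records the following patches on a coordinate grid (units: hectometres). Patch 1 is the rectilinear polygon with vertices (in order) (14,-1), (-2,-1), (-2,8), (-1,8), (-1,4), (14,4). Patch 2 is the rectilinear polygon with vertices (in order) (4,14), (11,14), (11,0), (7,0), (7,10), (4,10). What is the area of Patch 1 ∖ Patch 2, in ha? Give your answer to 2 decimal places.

|Patch 1| = 84, |Patch 1∩Patch 2| = 16.
|Patch 1 ∖ Patch 2| = |Patch 1| − |Patch 1∩Patch 2| = 84 − 16 = 68.00.

68.00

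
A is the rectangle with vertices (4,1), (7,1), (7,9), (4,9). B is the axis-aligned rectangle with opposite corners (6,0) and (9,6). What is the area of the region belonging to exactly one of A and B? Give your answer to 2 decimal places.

32.00

|A∩B|: x∈[6,7], y∈[1,6] → 1·5 = 5.
|A △ B| = |A| + |B| − 2·|A∩B| = 24 + 18 − 10 = 32.00.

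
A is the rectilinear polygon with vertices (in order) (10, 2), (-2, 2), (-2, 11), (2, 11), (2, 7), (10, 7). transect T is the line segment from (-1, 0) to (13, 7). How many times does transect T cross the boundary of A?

The segment meets the boundary at (10,5.5), (3,2).

2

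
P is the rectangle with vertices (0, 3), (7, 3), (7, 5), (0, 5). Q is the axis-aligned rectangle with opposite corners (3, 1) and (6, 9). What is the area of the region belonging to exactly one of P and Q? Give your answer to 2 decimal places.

|P∩Q|: x∈[3,6], y∈[3,5] → 3·2 = 6.
|P △ Q| = |P| + |Q| − 2·|P∩Q| = 14 + 24 − 12 = 26.00.

26.00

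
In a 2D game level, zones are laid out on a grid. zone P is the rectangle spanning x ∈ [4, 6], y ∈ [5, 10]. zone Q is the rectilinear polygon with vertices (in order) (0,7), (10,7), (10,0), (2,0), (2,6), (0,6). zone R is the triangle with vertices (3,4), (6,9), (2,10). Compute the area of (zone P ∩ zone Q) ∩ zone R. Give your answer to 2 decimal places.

0.53

The region (zone P ∩ zone Q) ∩ zone R is the polygon with vertices (4,7), (4.8,7), (4,5.667).
By the shoelace formula its area is 0.53.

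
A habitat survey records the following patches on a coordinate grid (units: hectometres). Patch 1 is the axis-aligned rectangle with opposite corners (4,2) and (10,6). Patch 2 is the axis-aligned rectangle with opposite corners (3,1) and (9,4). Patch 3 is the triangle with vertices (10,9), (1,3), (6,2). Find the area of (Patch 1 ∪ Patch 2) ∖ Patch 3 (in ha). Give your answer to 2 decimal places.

19.08

|Patch 1 ∪ Patch 2| = 32.
|(Patch 1 ∪ Patch 2) ∩ Patch 3| = 12.9214.
|(Patch 1 ∪ Patch 2) ∖ Patch 3| = 32 − 12.9214 = 19.08.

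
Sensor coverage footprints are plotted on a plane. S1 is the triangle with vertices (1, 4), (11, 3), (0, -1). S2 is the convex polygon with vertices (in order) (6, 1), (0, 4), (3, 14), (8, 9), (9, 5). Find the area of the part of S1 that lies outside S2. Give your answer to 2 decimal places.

15.83

|S1| = 25.5, |S1∩S2| = 9.6668.
|S1 ∖ S2| = |S1| − |S1∩S2| = 25.5 − 9.6668 = 15.83.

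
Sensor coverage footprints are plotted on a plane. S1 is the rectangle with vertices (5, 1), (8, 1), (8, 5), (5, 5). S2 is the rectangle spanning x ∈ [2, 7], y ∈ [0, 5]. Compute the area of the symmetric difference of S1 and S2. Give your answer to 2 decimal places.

21.00

|S1∩S2|: x∈[5,7], y∈[1,5] → 2·4 = 8.
|S1 △ S2| = |S1| + |S2| − 2·|S1∩S2| = 12 + 25 − 16 = 21.00.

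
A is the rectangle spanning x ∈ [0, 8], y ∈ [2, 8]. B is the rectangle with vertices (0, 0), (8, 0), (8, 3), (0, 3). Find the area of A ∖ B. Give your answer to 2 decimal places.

40.00

|A∩B|: x∈[0,8], y∈[2,3] → 8·1 = 8.
|A| = 48.
|A ∖ B| = |A| − |A∩B| = 48 − 8 = 40.00.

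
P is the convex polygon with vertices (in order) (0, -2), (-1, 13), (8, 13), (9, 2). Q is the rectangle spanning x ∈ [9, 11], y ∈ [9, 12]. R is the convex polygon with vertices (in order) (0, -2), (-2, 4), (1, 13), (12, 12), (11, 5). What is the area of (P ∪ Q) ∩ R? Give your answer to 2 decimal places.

|P ∪ Q| = 125.
|(P ∪ Q) ∩ R| = 110.11.

110.11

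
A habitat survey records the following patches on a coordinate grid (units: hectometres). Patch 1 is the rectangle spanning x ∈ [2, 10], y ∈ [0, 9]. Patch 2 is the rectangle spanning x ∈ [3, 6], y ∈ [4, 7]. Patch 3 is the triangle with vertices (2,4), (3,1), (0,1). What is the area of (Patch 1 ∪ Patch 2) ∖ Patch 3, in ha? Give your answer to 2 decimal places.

|Patch 1 ∪ Patch 2| = 72.
|(Patch 1 ∪ Patch 2) ∩ Patch 3| = 1.5.
|(Patch 1 ∪ Patch 2) ∖ Patch 3| = 72 − 1.5 = 70.50.

70.50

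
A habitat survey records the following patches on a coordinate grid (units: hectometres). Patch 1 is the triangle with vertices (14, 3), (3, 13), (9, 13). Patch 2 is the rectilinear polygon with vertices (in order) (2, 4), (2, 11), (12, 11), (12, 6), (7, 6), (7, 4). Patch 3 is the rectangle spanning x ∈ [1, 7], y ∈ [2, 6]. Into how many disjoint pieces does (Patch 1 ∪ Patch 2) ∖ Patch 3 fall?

1

(Patch 1 ∪ Patch 2) ∖ Patch 3 is a single connected region.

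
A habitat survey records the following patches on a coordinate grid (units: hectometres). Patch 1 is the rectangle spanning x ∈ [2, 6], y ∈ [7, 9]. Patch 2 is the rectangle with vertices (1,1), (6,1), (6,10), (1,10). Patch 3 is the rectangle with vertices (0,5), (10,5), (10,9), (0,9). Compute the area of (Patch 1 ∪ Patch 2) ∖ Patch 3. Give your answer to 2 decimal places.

25.00

|Patch 1 ∪ Patch 2| = 45.
|(Patch 1 ∪ Patch 2) ∩ Patch 3| = 20.
|(Patch 1 ∪ Patch 2) ∖ Patch 3| = 45 − 20 = 25.00.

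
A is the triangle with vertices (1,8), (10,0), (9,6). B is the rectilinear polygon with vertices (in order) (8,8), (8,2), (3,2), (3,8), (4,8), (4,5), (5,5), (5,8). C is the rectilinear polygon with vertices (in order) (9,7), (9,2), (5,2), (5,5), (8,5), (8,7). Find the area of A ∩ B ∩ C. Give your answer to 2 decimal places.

5.64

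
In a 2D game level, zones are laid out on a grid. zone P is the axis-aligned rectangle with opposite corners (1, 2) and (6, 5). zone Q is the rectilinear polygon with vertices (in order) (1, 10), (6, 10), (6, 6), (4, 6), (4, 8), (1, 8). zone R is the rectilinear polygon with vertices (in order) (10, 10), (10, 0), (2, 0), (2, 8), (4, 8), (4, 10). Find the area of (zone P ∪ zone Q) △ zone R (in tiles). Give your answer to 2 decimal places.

65.00

|zone P ∪ zone Q| = 29.
|(zone P ∪ zone Q) ∩ zone R| = 20.
|(zone P ∪ zone Q) △ zone R| = 29 + 76 − 40 = 65.00.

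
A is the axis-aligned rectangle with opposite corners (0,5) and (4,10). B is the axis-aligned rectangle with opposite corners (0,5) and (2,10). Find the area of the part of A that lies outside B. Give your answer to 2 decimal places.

|A∩B|: x∈[0,2], y∈[5,10] → 2·5 = 10.
|A| = 20.
|A ∖ B| = |A| − |A∩B| = 20 − 10 = 10.00.

10.00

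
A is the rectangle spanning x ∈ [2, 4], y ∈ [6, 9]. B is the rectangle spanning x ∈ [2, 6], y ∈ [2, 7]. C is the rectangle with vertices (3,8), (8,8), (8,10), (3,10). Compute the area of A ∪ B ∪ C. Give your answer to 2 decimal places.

By inclusion–exclusion:
Individual areas: |A| = 6, |B| = 20, |C| = 10.
|A∩B|: x∈[2,4], y∈[6,7] → 2·1 = 2.
|A∩C|: x∈[3,4], y∈[8,9] → 1·1 = 1.
|B∩C| = 0 (no overlap).
|A∩B∩C| = 0.
|A ∪ B ∪ C| = 36 − 3 + 0 = 33.00.

33.00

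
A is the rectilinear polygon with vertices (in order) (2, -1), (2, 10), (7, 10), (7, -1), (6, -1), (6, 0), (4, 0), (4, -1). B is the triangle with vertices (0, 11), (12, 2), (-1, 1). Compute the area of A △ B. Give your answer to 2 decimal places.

55.48

|A| = 53, |B| = 64.5, |A∩B| = 31.0096.
|A △ B| = |A| + |B| − 2·|A∩B| = 53 + 64.5 − 62.0192 = 55.48.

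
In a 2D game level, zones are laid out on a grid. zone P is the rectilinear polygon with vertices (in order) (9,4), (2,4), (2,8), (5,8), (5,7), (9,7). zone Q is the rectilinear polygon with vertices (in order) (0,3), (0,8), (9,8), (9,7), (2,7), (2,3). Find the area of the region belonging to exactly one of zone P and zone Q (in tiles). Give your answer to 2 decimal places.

|zone P| = 24, |zone Q| = 17, |zone P∩zone Q| = 3.
|zone P △ zone Q| = |zone P| + |zone Q| − 2·|zone P∩zone Q| = 24 + 17 − 6 = 35.00.

35.00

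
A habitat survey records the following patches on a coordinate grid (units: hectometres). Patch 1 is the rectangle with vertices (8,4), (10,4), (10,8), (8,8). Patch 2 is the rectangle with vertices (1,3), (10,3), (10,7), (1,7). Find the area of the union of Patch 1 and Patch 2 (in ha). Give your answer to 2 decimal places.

38.00

By inclusion–exclusion:
Individual areas: |Patch 1| = 8, |Patch 2| = 36.
|Patch 1∩Patch 2|: x∈[8,10], y∈[4,7] → 2·3 = 6.
|Patch 1 ∪ Patch 2| = 44 − 6 = 38.00.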